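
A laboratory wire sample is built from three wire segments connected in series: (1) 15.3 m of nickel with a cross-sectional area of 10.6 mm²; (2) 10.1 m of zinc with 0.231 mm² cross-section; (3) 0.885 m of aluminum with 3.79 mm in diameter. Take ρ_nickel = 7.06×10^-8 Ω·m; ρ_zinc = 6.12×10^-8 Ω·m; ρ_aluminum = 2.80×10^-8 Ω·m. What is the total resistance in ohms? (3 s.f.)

2.78 Ω

Seg 1: A = 10.6 mm² = 1.060e-05 m²
R_1 = (7.06×10^-8)(15.3)/(1.060e-05) = 0.1019 Ω
Seg 2: A = 0.231 mm² = 2.310e-07 m²
R_2 = (6.12×10^-8)(10.1)/(2.310e-07) = 2.676 Ω
Seg 3: A = π(d/2)² = π(1.8950e-03 m)² = 1.128e-05 m²
R_3 = (2.80×10^-8)(0.885)/(1.128e-05) = 0.002197 Ω
R_total = R_1 + R_2 + R_3 = 2.78 Ω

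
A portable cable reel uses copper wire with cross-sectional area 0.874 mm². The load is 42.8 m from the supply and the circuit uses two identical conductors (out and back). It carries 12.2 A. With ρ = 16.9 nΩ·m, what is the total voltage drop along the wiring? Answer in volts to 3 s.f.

ρ = 16.9 nΩ·m = 1.69×10^-8 Ω·m
A = 0.874 mm² = 8.740e-07 m²
Total conductor length (both ways) L = 2 × 42.8 = 85.6 m
R = ρL/A = (1.69×10^-8)(85.6)/(8.740e-07) = 1.655 Ω
V = IR = 12.2 × 1.655 = 20.2 V

20.2 V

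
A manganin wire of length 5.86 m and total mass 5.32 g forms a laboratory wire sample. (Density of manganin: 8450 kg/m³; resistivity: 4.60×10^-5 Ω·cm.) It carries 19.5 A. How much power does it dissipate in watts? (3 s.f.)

9540 W

ρ = 4.60×10^-5 Ω·cm = 4.60×10^-7 Ω·m
A = m/(density·L) = 0.00532/(8450×5.86) = 1.0744e-07 m²
R = ρL/A = (4.60×10^-7)(5.86)/(1.0744e-07) = 25.09 Ω
P = I²R = (19.5)² × 25.09 = 9540 W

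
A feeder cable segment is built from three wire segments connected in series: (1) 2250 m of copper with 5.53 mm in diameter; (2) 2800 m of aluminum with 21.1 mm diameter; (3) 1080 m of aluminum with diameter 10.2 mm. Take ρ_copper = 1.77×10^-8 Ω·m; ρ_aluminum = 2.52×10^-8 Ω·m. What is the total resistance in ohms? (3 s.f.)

Seg 1: A = π(d/2)² = π(2.7650e-03 m)² = 2.402e-05 m²
R_1 = (1.77×10^-8)(2250)/(2.402e-05) = 1.658 Ω
Seg 2: A = π(d/2)² = π(1.0550e-02 m)² = 3.497e-04 m²
R_2 = (2.52×10^-8)(2800)/(3.497e-04) = 0.2018 Ω
Seg 3: A = π(d/2)² = π(5.1000e-03 m)² = 8.171e-05 m²
R_3 = (2.52×10^-8)(1080)/(8.171e-05) = 0.3331 Ω
R_total = R_1 + R_2 + R_3 = 2.19 Ω

2.19 Ω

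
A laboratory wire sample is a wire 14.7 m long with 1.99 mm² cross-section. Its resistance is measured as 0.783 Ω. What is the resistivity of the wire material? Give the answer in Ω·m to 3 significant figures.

A = 1.99 mm² = 1.990e-06 m²
ρ = RA/L = (0.783)(1.990e-06)/(14.7) = 1.06×10^-7 Ω·m

1.06×10^-7 Ω·m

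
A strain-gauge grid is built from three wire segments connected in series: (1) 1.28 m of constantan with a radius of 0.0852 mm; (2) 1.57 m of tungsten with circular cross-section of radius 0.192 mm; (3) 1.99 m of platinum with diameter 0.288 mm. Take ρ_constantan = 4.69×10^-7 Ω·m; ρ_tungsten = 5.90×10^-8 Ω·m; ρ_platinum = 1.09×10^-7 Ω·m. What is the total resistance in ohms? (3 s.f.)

30.5 Ω

Seg 1: A = πr² = π(8.5200e-05 m)² = 2.280e-08 m²
R_1 = (4.69×10^-7)(1.28)/(2.280e-08) = 26.32 Ω
Seg 2: A = πr² = π(1.9200e-04 m)² = 1.158e-07 m²
R_2 = (5.90×10^-8)(1.57)/(1.158e-07) = 0.7998 Ω
Seg 3: A = π(d/2)² = π(1.4400e-04 m)² = 6.514e-08 m²
R_3 = (1.09×10^-7)(1.99)/(6.514e-08) = 3.33 Ω
R_total = R_1 + R_2 + R_3 = 30.5 Ω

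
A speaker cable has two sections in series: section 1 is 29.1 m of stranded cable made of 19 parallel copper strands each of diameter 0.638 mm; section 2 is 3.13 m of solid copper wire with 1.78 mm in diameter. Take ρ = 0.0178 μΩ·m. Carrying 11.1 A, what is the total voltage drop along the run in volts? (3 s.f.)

ρ = 0.0178 μΩ·m = 1.78×10^-8 Ω·m
Section 1: A_strand = π(3.1900e-04)² = 3.197e-07 m²; R₁ = ρL/(N·A_s) = (1.78×10^-8)(29.1)/(19×3.197e-07) = 0.08528 Ω
Section 2: A = π(d/2)² = π(8.9000e-04 m)² = 2.488e-06 m²
R₂ = (1.78×10^-8)(3.13)/(2.488e-06) = 0.02239 Ω
R = R₁ + R₂ = 0.1077 Ω
V = IR = 11.1 × 0.1077 = 1.20 V

1.20 V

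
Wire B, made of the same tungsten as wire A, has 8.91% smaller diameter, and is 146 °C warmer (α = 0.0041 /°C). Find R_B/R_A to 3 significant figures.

1.93

R ∝ ρL/d² with ρ ∝ (1+αΔT), so R_B/R_A = (1 − 8.91/100)⁻² × (1 + 0.0041×146)
= 1.205 × 1.599 = 1.93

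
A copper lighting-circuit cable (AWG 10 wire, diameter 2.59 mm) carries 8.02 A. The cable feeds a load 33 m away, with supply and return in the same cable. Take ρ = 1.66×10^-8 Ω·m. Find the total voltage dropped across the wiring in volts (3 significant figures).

1.67 V

A = π(2.59/2 mm)² = π(1.2950e-03 m)² = 5.269e-06 m²
Total conductor length (both ways) L = 2 × 33 = 66 m
R = ρL/A = (1.66×10^-8)(66)/(5.269e-06) = 0.208 Ω
V = IR = 8.02 × 0.208 = 1.67 V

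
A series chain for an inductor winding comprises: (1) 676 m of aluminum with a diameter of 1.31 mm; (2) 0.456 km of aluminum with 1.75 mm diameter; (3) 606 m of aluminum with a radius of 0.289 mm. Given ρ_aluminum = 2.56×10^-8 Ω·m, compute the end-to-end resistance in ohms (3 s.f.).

76.8 Ω

Seg 1: A = π(d/2)² = π(6.5500e-04 m)² = 1.348e-06 m²
R_1 = (2.56×10^-8)(676)/(1.348e-06) = 12.84 Ω
Seg 2: A = π(d/2)² = π(8.7500e-04 m)² = 2.405e-06 m²
R_2 = (2.56×10^-8)(456)/(2.405e-06) = 4.853 Ω
Seg 3: A = πr² = π(2.8900e-04 m)² = 2.624e-07 m²
R_3 = (2.56×10^-8)(606)/(2.624e-07) = 59.12 Ω
R_total = R_1 + R_2 + R_3 = 76.8 Ω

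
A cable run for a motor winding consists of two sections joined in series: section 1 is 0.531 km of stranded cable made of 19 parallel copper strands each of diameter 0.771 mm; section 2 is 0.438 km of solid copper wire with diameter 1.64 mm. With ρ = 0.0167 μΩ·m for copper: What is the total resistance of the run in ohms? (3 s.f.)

ρ = 0.0167 μΩ·m = 1.67×10^-8 Ω·m
Section 1: A_strand = π(3.8550e-04)² = 4.669e-07 m²; R₁ = ρL/(N·A_s) = (1.67×10^-8)(531)/(19×4.669e-07) = 0.9997 Ω
Section 2: A = π(d/2)² = π(8.2000e-04 m)² = 2.112e-06 m²
R₂ = (1.67×10^-8)(438)/(2.112e-06) = 3.463 Ω
R = R₁ + R₂ = 4.46 Ω

4.46 Ω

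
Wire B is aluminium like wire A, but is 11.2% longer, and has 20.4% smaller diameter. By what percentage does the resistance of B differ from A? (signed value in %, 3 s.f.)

R ∝ L/d², so R_B/R_A = (1 + 11.2/100) × (1 − 20.4/100)⁻²
= 1.112 × 1.578 = 1.755
(R_B − R_A)/R_A = 1.755 − 1 = 75.5%

75.5%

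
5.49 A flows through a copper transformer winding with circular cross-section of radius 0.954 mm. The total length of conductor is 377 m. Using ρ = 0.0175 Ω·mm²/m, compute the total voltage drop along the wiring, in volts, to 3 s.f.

ρ = 0.0175 Ω·mm²/m = 1.75×10^-8 Ω·m
A = πr² = π(9.5400e-04 m)² = 2.859e-06 m²
R = ρL/A = (1.75×10^-8)(377)/(2.859e-06) = 2.307 Ω
V = IR = 5.49 × 2.307 = 12.7 V

12.7 V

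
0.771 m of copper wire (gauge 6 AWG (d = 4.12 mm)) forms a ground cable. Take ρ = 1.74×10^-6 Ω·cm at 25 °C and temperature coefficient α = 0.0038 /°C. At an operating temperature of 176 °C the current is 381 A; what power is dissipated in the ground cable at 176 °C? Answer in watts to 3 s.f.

ρ = 1.74×10^-6 Ω·cm = 1.74×10^-8 Ω·m
A = π(4.12/2 mm)² = π(2.0600e-03 m)² = 1.333e-05 m²
R₍25₎ = ρL/A = (1.74×10^-8)(0.771)/(1.333e-05) = 0.001006 Ω
R₍176₎ = R₍25₎(1 + αΔT) = 0.001006 × (1 + 0.0038×151) = 0.001584 Ω
P = I²R = (381)² × 0.001584 = 230 W

230 W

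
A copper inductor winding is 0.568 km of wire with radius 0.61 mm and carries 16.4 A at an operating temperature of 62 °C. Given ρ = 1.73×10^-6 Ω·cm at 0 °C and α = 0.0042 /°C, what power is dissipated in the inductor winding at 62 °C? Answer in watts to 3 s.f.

2850 W

ρ = 1.73×10^-6 Ω·cm = 1.73×10^-8 Ω·m
A = πr² = π(6.1000e-04 m)² = 1.169e-06 m²
R₍0₎ = ρL/A = (1.73×10^-8)(568)/(1.169e-06) = 8.406 Ω
R₍62₎ = R₍0₎(1 + αΔT) = 8.406 × (1 + 0.0042×62) = 10.59 Ω
P = I²R = (16.4)² × 10.59 = 2850 W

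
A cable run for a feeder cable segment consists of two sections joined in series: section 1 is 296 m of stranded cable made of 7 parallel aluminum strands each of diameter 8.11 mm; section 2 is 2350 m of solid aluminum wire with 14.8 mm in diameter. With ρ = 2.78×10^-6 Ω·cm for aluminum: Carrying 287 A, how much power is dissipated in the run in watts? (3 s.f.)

33200 W

ρ = 2.78×10^-6 Ω·cm = 2.78×10^-8 Ω·m
Section 1: A_strand = π(4.0550e-03)² = 5.166e-05 m²; R₁ = ρL/(N·A_s) = (2.78×10^-8)(296)/(7×5.166e-05) = 0.02276 Ω
Section 2: A = π(d/2)² = π(7.4000e-03 m)² = 1.720e-04 m²
R₂ = (2.78×10^-8)(2350)/(1.720e-04) = 0.3798 Ω
R = R₁ + R₂ = 0.4025 Ω
P = I²R = (287)² × 0.4025 = 33200 W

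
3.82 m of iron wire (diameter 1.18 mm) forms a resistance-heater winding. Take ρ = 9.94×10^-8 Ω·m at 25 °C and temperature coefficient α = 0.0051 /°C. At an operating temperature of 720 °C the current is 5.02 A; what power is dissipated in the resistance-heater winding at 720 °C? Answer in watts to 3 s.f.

39.8 W

A = π(d/2)² = π(5.9000e-04 m)² = 1.094e-06 m²
R₍25₎ = ρL/A = (9.94×10^-8)(3.82)/(1.094e-06) = 0.3472 Ω
R₍720₎ = R₍25₎(1 + αΔT) = 0.3472 × (1 + 0.0051×695) = 1.578 Ω
P = I²R = (5.02)² × 1.578 = 39.8 W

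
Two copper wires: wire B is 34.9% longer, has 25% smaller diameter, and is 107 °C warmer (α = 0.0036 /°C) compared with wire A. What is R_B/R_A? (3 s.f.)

3.32

R ∝ ρL/d² with ρ ∝ (1+αΔT), so R_B/R_A = (1 + 34.9/100) × (1 − 25/100)⁻² × (1 + 0.0036×107)
= 1.349 × 1.778 × 1.385 = 3.32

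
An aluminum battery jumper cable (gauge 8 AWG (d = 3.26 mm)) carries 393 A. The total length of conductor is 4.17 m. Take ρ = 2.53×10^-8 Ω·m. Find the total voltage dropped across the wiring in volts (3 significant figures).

A = π(3.26/2 mm)² = π(1.6300e-03 m)² = 8.347e-06 m²
R = ρL/A = (2.53×10^-8)(4.17)/(8.347e-06) = 0.01264 Ω
V = IR = 393 × 0.01264 = 4.97 V

4.97 V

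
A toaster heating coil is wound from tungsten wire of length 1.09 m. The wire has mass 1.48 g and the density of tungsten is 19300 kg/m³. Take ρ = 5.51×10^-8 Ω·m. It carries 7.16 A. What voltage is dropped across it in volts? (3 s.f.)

A = m/(density·L) = 0.00148/(19300×1.09) = 7.0352e-08 m²
R = ρL/A = (5.51×10^-8)(1.09)/(7.0352e-08) = 0.8537 Ω
V = IR = 7.16 × 0.8537 = 6.11 V

6.11 V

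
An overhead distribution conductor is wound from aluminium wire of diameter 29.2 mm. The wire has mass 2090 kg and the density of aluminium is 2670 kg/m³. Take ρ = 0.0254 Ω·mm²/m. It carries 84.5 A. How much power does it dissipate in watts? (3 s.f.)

317 W

ρ = 0.0254 Ω·mm²/m = 2.54×10^-8 Ω·m
A = π(d/2)² = π(1.4600e-02 m)² = 6.6966e-04 m²
L = m/(density·A) = 2090/(2670×6.6966e-04) = 1169 m
R = ρL/A = (2.54×10^-8)(1169)/(6.6966e-04) = 0.04434 Ω
P = I²R = (84.5)² × 0.04434 = 317 W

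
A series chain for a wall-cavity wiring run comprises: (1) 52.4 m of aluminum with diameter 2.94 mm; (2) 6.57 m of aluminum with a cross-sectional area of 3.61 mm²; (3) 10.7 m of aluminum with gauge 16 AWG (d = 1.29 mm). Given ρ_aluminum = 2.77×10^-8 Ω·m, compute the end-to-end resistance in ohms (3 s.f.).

0.491 Ω

Seg 1: A = π(d/2)² = π(1.4700e-03 m)² = 6.789e-06 m²
R_1 = (2.77×10^-8)(52.4)/(6.789e-06) = 0.2138 Ω
Seg 2: A = 3.61 mm² = 3.610e-06 m²
R_2 = (2.77×10^-8)(6.57)/(3.610e-06) = 0.05041 Ω
Seg 3: A = π(1.29/2 mm)² = π(6.4500e-04 m)² = 1.307e-06 m²
R_3 = (2.77×10^-8)(10.7)/(1.307e-06) = 0.2268 Ω
R_total = R_1 + R_2 + R_3 = 0.491 Ω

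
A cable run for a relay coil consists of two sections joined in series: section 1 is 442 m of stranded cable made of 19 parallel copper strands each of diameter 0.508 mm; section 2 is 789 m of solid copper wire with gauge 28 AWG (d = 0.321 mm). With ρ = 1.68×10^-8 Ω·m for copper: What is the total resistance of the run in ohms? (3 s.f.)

166 Ω

Section 1: A_strand = π(2.5400e-04)² = 2.027e-07 m²; R₁ = ρL/(N·A_s) = (1.68×10^-8)(442)/(19×2.027e-07) = 1.928 Ω
Section 2: A = π(0.321/2 mm)² = π(1.6050e-04 m)² = 8.093e-08 m²
R₂ = (1.68×10^-8)(789)/(8.093e-08) = 163.8 Ω
R = R₁ + R₂ = 166 Ω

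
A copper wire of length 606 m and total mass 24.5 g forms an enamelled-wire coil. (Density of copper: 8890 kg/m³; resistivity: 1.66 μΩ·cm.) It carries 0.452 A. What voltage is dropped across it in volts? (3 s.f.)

1000 V

ρ = 1.66 μΩ·cm = 1.66×10^-8 Ω·m
A = m/(density·L) = 0.0245/(8890×606) = 4.5477e-09 m²
R = ρL/A = (1.66×10^-8)(606)/(4.5477e-09) = 2212 Ω
V = IR = 0.452 × 2212 = 1000 V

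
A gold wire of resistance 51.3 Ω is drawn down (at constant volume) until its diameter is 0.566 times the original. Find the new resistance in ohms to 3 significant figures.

Volume constant ⇒ L' = L/r² with r = 0.566. R' = ρL'/A' = ρ(L/r²)/(πr²d₀²/4) = R/r⁴.
R' = 9.744 × 51.3 = 500 Ω

500 Ω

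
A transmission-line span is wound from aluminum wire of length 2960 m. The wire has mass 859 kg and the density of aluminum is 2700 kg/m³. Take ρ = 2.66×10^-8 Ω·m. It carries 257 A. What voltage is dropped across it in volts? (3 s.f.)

A = m/(density·L) = 859/(2700×2960) = 1.0748e-04 m²
R = ρL/A = (2.66×10^-8)(2960)/(1.0748e-04) = 0.7325 Ω
V = IR = 257 × 0.7325 = 188 V

188 V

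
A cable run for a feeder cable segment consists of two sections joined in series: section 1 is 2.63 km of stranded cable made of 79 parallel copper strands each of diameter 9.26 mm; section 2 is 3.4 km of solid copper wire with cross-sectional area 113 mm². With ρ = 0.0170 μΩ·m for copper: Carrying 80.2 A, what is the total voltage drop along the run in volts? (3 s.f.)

ρ = 0.0170 μΩ·m = 1.70×10^-8 Ω·m
Section 1: A_strand = π(4.6300e-03)² = 6.735e-05 m²; R₁ = ρL/(N·A_s) = (1.70×10^-8)(2630)/(79×6.735e-05) = 0.008404 Ω
Section 2: A = 113 mm² = 1.130e-04 m²
R₂ = (1.70×10^-8)(3400)/(1.130e-04) = 0.5115 Ω
R = R₁ + R₂ = 0.5199 Ω
V = IR = 80.2 × 0.5199 = 41.7 V

41.7 V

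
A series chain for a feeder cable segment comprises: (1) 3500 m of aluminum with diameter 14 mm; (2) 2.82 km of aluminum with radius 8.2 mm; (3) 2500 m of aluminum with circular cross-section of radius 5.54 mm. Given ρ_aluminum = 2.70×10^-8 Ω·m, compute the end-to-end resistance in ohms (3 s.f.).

Seg 1: A = π(d/2)² = π(7.0000e-03 m)² = 1.539e-04 m²
R_1 = (2.70×10^-8)(3500)/(1.539e-04) = 0.6139 Ω
Seg 2: A = πr² = π(8.2000e-03 m)² = 2.112e-04 m²
R_2 = (2.70×10^-8)(2820)/(2.112e-04) = 0.3604 Ω
Seg 3: A = πr² = π(5.5400e-03 m)² = 9.642e-05 m²
R_3 = (2.70×10^-8)(2500)/(9.642e-05) = 0.7001 Ω
R_total = R_1 + R_2 + R_3 = 1.67 Ω

1.67 Ω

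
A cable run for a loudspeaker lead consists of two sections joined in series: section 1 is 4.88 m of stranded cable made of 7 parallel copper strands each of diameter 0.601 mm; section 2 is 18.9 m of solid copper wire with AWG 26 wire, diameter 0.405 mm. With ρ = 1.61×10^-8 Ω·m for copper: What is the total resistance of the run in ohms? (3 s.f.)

2.40 Ω

Section 1: A_strand = π(3.0050e-04)² = 2.837e-07 m²; R₁ = ρL/(N·A_s) = (1.61×10^-8)(4.88)/(7×2.837e-07) = 0.03956 Ω
Section 2: A = π(0.405/2 mm)² = π(2.0250e-04 m)² = 1.288e-07 m²
R₂ = (1.61×10^-8)(18.9)/(1.288e-07) = 2.362 Ω
R = R₁ + R₂ = 2.40 Ω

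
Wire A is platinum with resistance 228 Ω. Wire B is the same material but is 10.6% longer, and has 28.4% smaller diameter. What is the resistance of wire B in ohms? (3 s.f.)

R ∝ L/d², so R_B/R_A = (1 + 10.6/100) × (1 − 28.4/100)⁻²
= 1.106 × 1.951 = 2.157
R_B = 2.157 × 228 = 492 Ω

492 Ω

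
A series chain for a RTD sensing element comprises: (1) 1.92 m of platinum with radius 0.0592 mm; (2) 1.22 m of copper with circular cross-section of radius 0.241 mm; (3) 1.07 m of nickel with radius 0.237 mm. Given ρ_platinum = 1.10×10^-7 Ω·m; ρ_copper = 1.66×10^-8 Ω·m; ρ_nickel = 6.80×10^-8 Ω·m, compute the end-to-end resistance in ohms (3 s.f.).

Seg 1: A = πr² = π(5.9200e-05 m)² = 1.101e-08 m²
R_1 = (1.10×10^-7)(1.92)/(1.101e-08) = 19.18 Ω
Seg 2: A = πr² = π(2.4100e-04 m)² = 1.825e-07 m²
R_2 = (1.66×10^-8)(1.22)/(1.825e-07) = 0.111 Ω
Seg 3: A = πr² = π(2.3700e-04 m)² = 1.765e-07 m²
R_3 = (6.80×10^-8)(1.07)/(1.765e-07) = 0.4123 Ω
R_total = R_1 + R_2 + R_3 = 19.7 Ω

19.7 Ω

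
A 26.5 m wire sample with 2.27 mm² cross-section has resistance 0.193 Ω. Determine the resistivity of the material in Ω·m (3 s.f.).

A = 2.27 mm² = 2.270e-06 m²
ρ = RA/L = (0.193)(2.270e-06)/(26.5) = 1.65×10^-8 Ω·m

1.65×10^-8 Ω·m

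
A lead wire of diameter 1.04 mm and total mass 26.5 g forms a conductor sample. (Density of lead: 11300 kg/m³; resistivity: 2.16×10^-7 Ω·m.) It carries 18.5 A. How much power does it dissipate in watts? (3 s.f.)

240 W

A = π(d/2)² = π(5.2000e-04 m)² = 8.4949e-07 m²
L = m/(density·A) = 0.0265/(11300×8.4949e-07) = 2.761 m
R = ρL/A = (2.16×10^-7)(2.761)/(8.4949e-07) = 0.702 Ω
P = I²R = (18.5)² × 0.702 = 240 W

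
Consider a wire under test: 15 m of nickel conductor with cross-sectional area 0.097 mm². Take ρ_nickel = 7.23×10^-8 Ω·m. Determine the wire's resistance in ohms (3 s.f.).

A = 0.097 mm² = 9.700e-08 m²
R = ρL/A = (7.23×10^-8)(15 m)/(9.700e-08 m²) = 11.2 Ω

11.2 Ω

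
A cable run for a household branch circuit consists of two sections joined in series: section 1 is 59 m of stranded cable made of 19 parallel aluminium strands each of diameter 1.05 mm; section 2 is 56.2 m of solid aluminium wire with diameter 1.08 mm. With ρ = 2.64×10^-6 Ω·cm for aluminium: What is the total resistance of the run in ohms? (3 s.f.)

ρ = 2.64×10^-6 Ω·cm = 2.64×10^-8 Ω·m
Section 1: A_strand = π(5.2500e-04)² = 8.659e-07 m²; R₁ = ρL/(N·A_s) = (2.64×10^-8)(59)/(19×8.659e-07) = 0.09467 Ω
Section 2: A = π(d/2)² = π(5.4000e-04 m)² = 9.161e-07 m²
R₂ = (2.64×10^-8)(56.2)/(9.161e-07) = 1.62 Ω
R = R₁ + R₂ = 1.71 Ω

1.71 Ω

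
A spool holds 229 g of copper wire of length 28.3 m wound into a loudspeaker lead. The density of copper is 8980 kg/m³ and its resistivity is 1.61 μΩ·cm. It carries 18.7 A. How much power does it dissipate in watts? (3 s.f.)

177 W

ρ = 1.61 μΩ·cm = 1.61×10^-8 Ω·m
A = m/(density·L) = 0.229/(8980×28.3) = 9.0110e-07 m²
R = ρL/A = (1.61×10^-8)(28.3)/(9.0110e-07) = 0.5056 Ω
P = I²R = (18.7)² × 0.5056 = 177 W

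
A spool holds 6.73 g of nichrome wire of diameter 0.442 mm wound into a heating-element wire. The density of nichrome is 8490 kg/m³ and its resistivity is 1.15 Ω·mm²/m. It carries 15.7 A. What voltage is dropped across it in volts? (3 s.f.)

608 V

ρ = 1.15 Ω·mm²/m = 1.15×10^-6 Ω·m
A = π(d/2)² = π(2.2100e-04 m)² = 1.5344e-07 m²
L = m/(density·A) = 0.00673/(8490×1.5344e-07) = 5.166 m
R = ρL/A = (1.15×10^-6)(5.166)/(1.5344e-07) = 38.72 Ω
V = IR = 15.7 × 38.72 = 608 V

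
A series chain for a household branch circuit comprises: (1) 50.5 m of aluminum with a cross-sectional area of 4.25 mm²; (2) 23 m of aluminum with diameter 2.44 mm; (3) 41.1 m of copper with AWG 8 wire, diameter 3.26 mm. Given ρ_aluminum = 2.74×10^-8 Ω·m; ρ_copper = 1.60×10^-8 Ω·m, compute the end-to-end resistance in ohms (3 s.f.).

0.539 Ω

Seg 1: A = 4.25 mm² = 4.250e-06 m²
R_1 = (2.74×10^-8)(50.5)/(4.250e-06) = 0.3256 Ω
Seg 2: A = π(d/2)² = π(1.2200e-03 m)² = 4.676e-06 m²
R_2 = (2.74×10^-8)(23)/(4.676e-06) = 0.1348 Ω
Seg 3: A = π(3.26/2 mm)² = π(1.6300e-03 m)² = 8.347e-06 m²
R_3 = (1.60×10^-8)(41.1)/(8.347e-06) = 0.07878 Ω
R_total = R_1 + R_2 + R_3 = 0.539 Ω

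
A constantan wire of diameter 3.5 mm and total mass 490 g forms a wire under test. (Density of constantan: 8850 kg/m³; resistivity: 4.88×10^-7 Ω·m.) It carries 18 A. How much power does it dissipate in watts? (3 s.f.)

94.6 W

A = π(d/2)² = π(1.7500e-03 m)² = 9.6211e-06 m²
L = m/(density·A) = 0.49/(8850×9.6211e-06) = 5.755 m
R = ρL/A = (4.88×10^-7)(5.755)/(9.6211e-06) = 0.2919 Ω
P = I²R = (18)² × 0.2919 = 94.6 W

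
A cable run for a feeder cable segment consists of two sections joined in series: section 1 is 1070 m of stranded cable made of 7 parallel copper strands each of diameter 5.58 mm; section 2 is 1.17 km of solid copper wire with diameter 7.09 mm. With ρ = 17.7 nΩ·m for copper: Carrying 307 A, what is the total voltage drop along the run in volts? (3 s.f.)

ρ = 17.7 nΩ·m = 1.77×10^-8 Ω·m
Section 1: A_strand = π(2.7900e-03)² = 2.445e-05 m²; R₁ = ρL/(N·A_s) = (1.77×10^-8)(1070)/(7×2.445e-05) = 0.1106 Ω
Section 2: A = π(d/2)² = π(3.5450e-03 m)² = 3.948e-05 m²
R₂ = (1.77×10^-8)(1170)/(3.948e-05) = 0.5245 Ω
R = R₁ + R₂ = 0.6352 Ω
V = IR = 307 × 0.6352 = 195 V

195 V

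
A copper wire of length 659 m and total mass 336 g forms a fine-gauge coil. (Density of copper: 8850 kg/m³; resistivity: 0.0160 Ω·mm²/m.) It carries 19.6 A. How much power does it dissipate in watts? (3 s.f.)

ρ = 0.0160 Ω·mm²/m = 1.60×10^-8 Ω·m
A = m/(density·L) = 0.336/(8850×659) = 5.7612e-08 m²
R = ρL/A = (1.60×10^-8)(659)/(5.7612e-08) = 183 Ω
P = I²R = (19.6)² × 183 = 70300 W

70300 W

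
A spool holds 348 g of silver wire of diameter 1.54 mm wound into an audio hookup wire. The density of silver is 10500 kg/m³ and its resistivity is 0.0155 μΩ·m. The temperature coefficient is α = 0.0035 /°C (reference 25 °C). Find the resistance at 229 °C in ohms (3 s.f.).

ρ = 0.0155 μΩ·m = 1.55×10^-8 Ω·m
A = π(d/2)² = π(7.7000e-04 m)² = 1.8627e-06 m²
L = m/(density·A) = 0.348/(10500×1.8627e-06) = 17.79 m
R = ρL/A = (1.55×10^-8)(17.79)/(1.8627e-06) = 0.1481 Ω
R(229 °C) = 0.1481 × (1 + 0.0035×204) = 0.254 Ω

0.254 Ω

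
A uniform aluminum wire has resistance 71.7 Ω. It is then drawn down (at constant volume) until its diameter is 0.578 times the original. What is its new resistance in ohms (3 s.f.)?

Volume constant ⇒ L' = L/r² with r = 0.578. R' = ρL'/A' = ρ(L/r²)/(πr²d₀²/4) = R/r⁴.
R' = 8.96 × 71.7 = 642 Ω

642 Ω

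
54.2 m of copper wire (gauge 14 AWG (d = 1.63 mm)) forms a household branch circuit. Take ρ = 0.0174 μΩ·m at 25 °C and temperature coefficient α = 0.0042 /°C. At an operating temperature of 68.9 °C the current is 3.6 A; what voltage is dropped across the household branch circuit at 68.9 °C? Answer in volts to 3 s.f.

1.93 V

ρ = 0.0174 μΩ·m = 1.74×10^-8 Ω·m
A = π(1.63/2 mm)² = π(8.1500e-04 m)² = 2.087e-06 m²
R₍25₎ = ρL/A = (1.74×10^-8)(54.2)/(2.087e-06) = 0.4519 Ω
R₍68.9₎ = R₍25₎(1 + αΔT) = 0.4519 × (1 + 0.0042×43.9) = 0.5353 Ω
V = IR = 3.6 × 0.5353 = 1.93 V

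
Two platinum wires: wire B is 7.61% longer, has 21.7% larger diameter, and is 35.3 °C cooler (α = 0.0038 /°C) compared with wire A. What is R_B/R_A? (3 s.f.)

0.629

R ∝ ρL/d² with ρ ∝ (1+αΔT), so R_B/R_A = (1 + 7.61/100) × (1 + 21.7/100)⁻² × (1 − 0.0038×35.3)
= 1.076 × 0.6752 × 0.8659 = 0.629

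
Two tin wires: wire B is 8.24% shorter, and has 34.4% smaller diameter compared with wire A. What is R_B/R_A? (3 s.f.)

R ∝ L/d², so R_B/R_A = (1 − 8.24/100) × (1 − 34.4/100)⁻²
= 0.9176 × 2.324 = 2.13

2.13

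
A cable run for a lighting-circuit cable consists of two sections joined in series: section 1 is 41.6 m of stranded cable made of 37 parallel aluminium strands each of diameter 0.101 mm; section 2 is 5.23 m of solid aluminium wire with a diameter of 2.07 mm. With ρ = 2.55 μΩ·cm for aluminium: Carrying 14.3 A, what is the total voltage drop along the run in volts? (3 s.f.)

51.7 V

ρ = 2.55 μΩ·cm = 2.55×10^-8 Ω·m
Section 1: A_strand = π(5.0500e-05)² = 8.012e-09 m²; R₁ = ρL/(N·A_s) = (2.55×10^-8)(41.6)/(37×8.012e-09) = 3.578 Ω
Section 2: A = π(d/2)² = π(1.0350e-03 m)² = 3.365e-06 m²
R₂ = (2.55×10^-8)(5.23)/(3.365e-06) = 0.03963 Ω
R = R₁ + R₂ = 3.618 Ω
V = IR = 14.3 × 3.618 = 51.7 V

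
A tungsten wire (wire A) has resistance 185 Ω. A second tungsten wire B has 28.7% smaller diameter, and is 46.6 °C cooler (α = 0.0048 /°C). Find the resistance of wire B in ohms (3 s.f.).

283 Ω

R ∝ ρL/d² with ρ ∝ (1+αΔT), so R_B/R_A = (1 − 28.7/100)⁻² × (1 − 0.0048×46.6)
= 1.967 × 0.7763 = 1.527
R_B = 1.527 × 185 = 283 Ω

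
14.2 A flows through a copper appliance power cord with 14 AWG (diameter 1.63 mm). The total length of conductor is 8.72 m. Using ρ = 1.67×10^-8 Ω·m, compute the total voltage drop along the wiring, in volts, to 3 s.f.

A = π(1.63/2 mm)² = π(8.1500e-04 m)² = 2.087e-06 m²
R = ρL/A = (1.67×10^-8)(8.72)/(2.087e-06) = 0.06979 Ω
V = IR = 14.2 × 0.06979 = 0.991 V

0.991 V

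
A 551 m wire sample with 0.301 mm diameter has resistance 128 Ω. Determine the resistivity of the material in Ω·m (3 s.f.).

1.65×10^-8 Ω·m

A = π(d/2)² = π(1.5050e-04 m)² = 7.116e-08 m²
ρ = RA/L = (128)(7.116e-08)/(551) = 1.65×10^-8 Ω·m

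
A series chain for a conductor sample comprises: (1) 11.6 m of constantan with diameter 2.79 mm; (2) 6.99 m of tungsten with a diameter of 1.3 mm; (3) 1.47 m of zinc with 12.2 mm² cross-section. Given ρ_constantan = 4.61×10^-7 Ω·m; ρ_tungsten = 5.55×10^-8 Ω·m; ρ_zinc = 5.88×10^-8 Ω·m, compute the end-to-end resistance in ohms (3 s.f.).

1.17 Ω

Seg 1: A = π(d/2)² = π(1.3950e-03 m)² = 6.114e-06 m²
R_1 = (4.61×10^-7)(11.6)/(6.114e-06) = 0.8747 Ω
Seg 2: A = π(d/2)² = π(6.5000e-04 m)² = 1.327e-06 m²
R_2 = (5.55×10^-8)(6.99)/(1.327e-06) = 0.2923 Ω
Seg 3: A = 12.2 mm² = 1.220e-05 m²
R_3 = (5.88×10^-8)(1.47)/(1.220e-05) = 0.007085 Ω
R_total = R_1 + R_2 + R_3 = 1.17 Ω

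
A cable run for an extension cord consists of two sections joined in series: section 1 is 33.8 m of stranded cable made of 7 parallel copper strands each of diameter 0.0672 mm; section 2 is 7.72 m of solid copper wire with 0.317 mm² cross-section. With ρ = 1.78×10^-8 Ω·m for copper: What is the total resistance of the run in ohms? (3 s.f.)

24.7 Ω

Section 1: A_strand = π(3.3600e-05)² = 3.547e-09 m²; R₁ = ρL/(N·A_s) = (1.78×10^-8)(33.8)/(7×3.547e-09) = 24.23 Ω
Section 2: A = 0.317 mm² = 3.170e-07 m²
R₂ = (1.78×10^-8)(7.72)/(3.170e-07) = 0.4335 Ω
R = R₁ + R₂ = 24.7 Ω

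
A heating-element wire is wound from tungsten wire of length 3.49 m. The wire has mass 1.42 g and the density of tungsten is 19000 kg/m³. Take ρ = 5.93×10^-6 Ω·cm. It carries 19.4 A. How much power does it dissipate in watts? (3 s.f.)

3640 W

ρ = 5.93×10^-6 Ω·cm = 5.93×10^-8 Ω·m
A = m/(density·L) = 0.00142/(19000×3.49) = 2.1415e-08 m²
R = ρL/A = (5.93×10^-8)(3.49)/(2.1415e-08) = 9.664 Ω
P = I²R = (19.4)² × 9.664 = 3640 W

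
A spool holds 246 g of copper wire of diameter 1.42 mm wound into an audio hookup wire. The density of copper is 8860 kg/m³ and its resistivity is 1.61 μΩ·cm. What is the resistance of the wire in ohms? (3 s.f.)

ρ = 1.61 μΩ·cm = 1.61×10^-8 Ω·m
A = π(d/2)² = π(7.1000e-04 m)² = 1.5837e-06 m²
L = m/(density·A) = 0.246/(8860×1.5837e-06) = 17.53 m
R = ρL/A = (1.61×10^-8)(17.53)/(1.5837e-06) = 0.178 Ω

0.178 Ω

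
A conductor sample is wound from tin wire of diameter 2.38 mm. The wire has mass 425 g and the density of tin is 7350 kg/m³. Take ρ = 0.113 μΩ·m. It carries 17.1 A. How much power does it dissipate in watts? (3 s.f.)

96.5 W

ρ = 0.113 μΩ·m = 1.13×10^-7 Ω·m
A = π(d/2)² = π(1.1900e-03 m)² = 4.4488e-06 m²
L = m/(density·A) = 0.425/(7350×4.4488e-06) = 13 m
R = ρL/A = (1.13×10^-7)(13)/(4.4488e-06) = 0.3301 Ω
P = I²R = (17.1)² × 0.3301 = 96.5 W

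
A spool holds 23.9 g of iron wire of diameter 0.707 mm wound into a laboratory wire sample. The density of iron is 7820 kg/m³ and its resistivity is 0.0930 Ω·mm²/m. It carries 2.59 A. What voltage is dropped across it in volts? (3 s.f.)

4.78 V

ρ = 0.0930 Ω·mm²/m = 9.30×10^-8 Ω·m
A = π(d/2)² = π(3.5350e-04 m)² = 3.9258e-07 m²
L = m/(density·A) = 0.0239/(7820×3.9258e-07) = 7.785 m
R = ρL/A = (9.30×10^-8)(7.785)/(3.9258e-07) = 1.844 Ω
V = IR = 2.59 × 1.844 = 4.78 V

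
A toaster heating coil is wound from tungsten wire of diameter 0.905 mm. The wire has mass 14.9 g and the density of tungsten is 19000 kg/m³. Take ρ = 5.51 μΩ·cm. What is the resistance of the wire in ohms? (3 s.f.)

0.104 Ω

ρ = 5.51 μΩ·cm = 5.51×10^-8 Ω·m
A = π(d/2)² = π(4.5250e-04 m)² = 6.4326e-07 m²
L = m/(density·A) = 0.0149/(19000×6.4326e-07) = 1.219 m
R = ρL/A = (5.51×10^-8)(1.219)/(6.4326e-07) = 0.104 Ω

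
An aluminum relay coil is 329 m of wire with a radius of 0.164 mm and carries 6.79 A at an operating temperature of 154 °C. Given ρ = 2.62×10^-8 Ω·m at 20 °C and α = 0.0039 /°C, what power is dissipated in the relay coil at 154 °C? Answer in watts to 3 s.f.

7160 W

A = πr² = π(1.6400e-04 m)² = 8.450e-08 m²
R₍20₎ = ρL/A = (2.62×10^-8)(329)/(8.450e-08) = 102 Ω
R₍154₎ = R₍20₎(1 + αΔT) = 102 × (1 + 0.0039×134) = 155.3 Ω
P = I²R = (6.79)² × 155.3 = 7160 W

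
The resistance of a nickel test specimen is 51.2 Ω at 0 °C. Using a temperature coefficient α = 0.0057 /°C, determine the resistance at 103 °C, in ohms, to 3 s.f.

ΔT = 103 − 0 = 103 °C
R = R₀(1 + αΔT) = 51.2 × (1 + 0.0057×103) = 51.2 × 1.587 = 81.3 Ω

81.3 Ω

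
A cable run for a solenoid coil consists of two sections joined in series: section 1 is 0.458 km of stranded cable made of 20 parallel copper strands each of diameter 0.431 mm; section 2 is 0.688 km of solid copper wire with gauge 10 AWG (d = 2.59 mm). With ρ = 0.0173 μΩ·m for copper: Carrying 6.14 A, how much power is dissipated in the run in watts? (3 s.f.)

188 W

ρ = 0.0173 μΩ·m = 1.73×10^-8 Ω·m
Section 1: A_strand = π(2.1550e-04)² = 1.459e-07 m²; R₁ = ρL/(N·A_s) = (1.73×10^-8)(458)/(20×1.459e-07) = 2.715 Ω
Section 2: A = π(2.59/2 mm)² = π(1.2950e-03 m)² = 5.269e-06 m²
R₂ = (1.73×10^-8)(688)/(5.269e-06) = 2.259 Ω
R = R₁ + R₂ = 4.975 Ω
P = I²R = (6.14)² × 4.975 = 188 W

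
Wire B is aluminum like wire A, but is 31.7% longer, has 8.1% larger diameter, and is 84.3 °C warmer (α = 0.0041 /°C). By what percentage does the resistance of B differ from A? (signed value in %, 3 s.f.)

51.7%

R ∝ ρL/d² with ρ ∝ (1+αΔT), so R_B/R_A = (1 + 31.7/100) × (1 + 8.1/100)⁻² × (1 + 0.0041×84.3)
= 1.317 × 0.8558 × 1.346 = 1.517
(R_B − R_A)/R_A = 1.517 − 1 = 51.7%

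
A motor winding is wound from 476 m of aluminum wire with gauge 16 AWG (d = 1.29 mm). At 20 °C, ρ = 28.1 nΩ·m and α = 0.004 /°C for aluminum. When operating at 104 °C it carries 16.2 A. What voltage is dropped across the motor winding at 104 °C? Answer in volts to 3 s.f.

ρ = 28.1 nΩ·m = 2.81×10^-8 Ω·m
A = π(1.29/2 mm)² = π(6.4500e-04 m)² = 1.307e-06 m²
R₍20₎ = ρL/A = (2.81×10^-8)(476)/(1.307e-06) = 10.23 Ω
R₍104₎ = R₍20₎(1 + αΔT) = 10.23 × (1 + 0.004×84) = 13.67 Ω
V = IR = 16.2 × 13.67 = 221 V

221 V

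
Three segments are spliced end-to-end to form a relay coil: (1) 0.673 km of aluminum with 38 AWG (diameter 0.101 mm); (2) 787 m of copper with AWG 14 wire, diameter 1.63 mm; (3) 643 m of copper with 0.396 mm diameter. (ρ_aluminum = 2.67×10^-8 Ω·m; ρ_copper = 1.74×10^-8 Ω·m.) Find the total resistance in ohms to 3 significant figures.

Seg 1: A = π(0.101/2 mm)² = π(5.0500e-05 m)² = 8.012e-09 m²
R_1 = (2.67×10^-8)(673)/(8.012e-09) = 2243 Ω
Seg 2: A = π(1.63/2 mm)² = π(8.1500e-04 m)² = 2.087e-06 m²
R_2 = (1.74×10^-8)(787)/(2.087e-06) = 6.562 Ω
Seg 3: A = π(d/2)² = π(1.9800e-04 m)² = 1.232e-07 m²
R_3 = (1.74×10^-8)(643)/(1.232e-07) = 90.84 Ω
R_total = R_1 + R_2 + R_3 = 2340 Ω

2340 Ω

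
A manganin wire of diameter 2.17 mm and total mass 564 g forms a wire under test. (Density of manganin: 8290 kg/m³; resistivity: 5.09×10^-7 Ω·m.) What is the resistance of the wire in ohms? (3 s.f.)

2.53 Ω

A = π(d/2)² = π(1.0850e-03 m)² = 3.6984e-06 m²
L = m/(density·A) = 0.564/(8290×3.6984e-06) = 18.4 m
R = ρL/A = (5.09×10^-7)(18.4)/(3.6984e-06) = 2.53 Ω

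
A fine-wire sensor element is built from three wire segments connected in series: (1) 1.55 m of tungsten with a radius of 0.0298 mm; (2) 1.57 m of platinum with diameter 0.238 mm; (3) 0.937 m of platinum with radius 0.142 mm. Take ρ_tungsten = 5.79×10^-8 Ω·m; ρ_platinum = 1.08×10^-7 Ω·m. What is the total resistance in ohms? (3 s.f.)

37.6 Ω

Seg 1: A = πr² = π(2.9800e-05 m)² = 2.790e-09 m²
R_1 = (5.79×10^-8)(1.55)/(2.790e-09) = 32.17 Ω
Seg 2: A = π(d/2)² = π(1.1900e-04 m)² = 4.449e-08 m²
R_2 = (1.08×10^-7)(1.57)/(4.449e-08) = 3.811 Ω
Seg 3: A = πr² = π(1.4200e-04 m)² = 6.335e-08 m²
R_3 = (1.08×10^-7)(0.937)/(6.335e-08) = 1.597 Ω
R_total = R_1 + R_2 + R_3 = 37.6 Ω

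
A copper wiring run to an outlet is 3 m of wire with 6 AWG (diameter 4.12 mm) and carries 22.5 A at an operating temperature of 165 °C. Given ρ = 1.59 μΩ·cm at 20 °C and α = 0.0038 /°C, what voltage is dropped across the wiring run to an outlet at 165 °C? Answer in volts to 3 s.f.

ρ = 1.59 μΩ·cm = 1.59×10^-8 Ω·m
A = π(4.12/2 mm)² = π(2.0600e-03 m)² = 1.333e-05 m²
R₍20₎ = ρL/A = (1.59×10^-8)(3)/(1.333e-05) = 0.003578 Ω
R₍165₎ = R₍20₎(1 + αΔT) = 0.003578 × (1 + 0.0038×145) = 0.005549 Ω
V = IR = 22.5 × 0.005549 = 0.125 V

0.125 V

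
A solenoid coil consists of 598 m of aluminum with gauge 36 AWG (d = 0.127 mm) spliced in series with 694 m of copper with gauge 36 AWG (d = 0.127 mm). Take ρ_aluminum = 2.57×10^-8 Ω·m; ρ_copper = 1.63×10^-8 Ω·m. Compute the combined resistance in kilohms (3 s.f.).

2.11 kΩ

Segment 1: A = π(0.127/2 mm)² = π(6.3500e-05 m)² = 1.267e-08 m²
R₁ = ρL/A = (2.57×10^-8)(598)/(1.267e-08) = 1213 Ω
R₂ = (1.63×10^-8)(694)/(1.267e-08) = 893 Ω
R = R₁ + R₂ = 2.11 kΩ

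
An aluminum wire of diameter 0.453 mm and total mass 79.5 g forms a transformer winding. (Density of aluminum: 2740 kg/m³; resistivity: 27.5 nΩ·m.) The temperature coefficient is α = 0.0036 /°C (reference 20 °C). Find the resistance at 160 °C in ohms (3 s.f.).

ρ = 27.5 nΩ·m = 2.75×10^-8 Ω·m
A = π(d/2)² = π(2.2650e-04 m)² = 1.6117e-07 m²
L = m/(density·A) = 0.0795/(2740×1.6117e-07) = 180 m
R = ρL/A = (2.75×10^-8)(180)/(1.6117e-07) = 30.72 Ω
R(160 °C) = 30.72 × (1 + 0.0036×140) = 46.2 Ω

46.2 Ω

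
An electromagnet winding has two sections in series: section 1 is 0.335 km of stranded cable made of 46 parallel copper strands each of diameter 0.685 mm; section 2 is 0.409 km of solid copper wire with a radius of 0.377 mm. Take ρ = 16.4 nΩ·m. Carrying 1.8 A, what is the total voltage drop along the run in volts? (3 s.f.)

27.6 V

ρ = 16.4 nΩ·m = 1.64×10^-8 Ω·m
Section 1: A_strand = π(3.4250e-04)² = 3.685e-07 m²; R₁ = ρL/(N·A_s) = (1.64×10^-8)(335)/(46×3.685e-07) = 0.3241 Ω
Section 2: A = πr² = π(3.7700e-04 m)² = 4.465e-07 m²
R₂ = (1.64×10^-8)(409)/(4.465e-07) = 15.02 Ω
R = R₁ + R₂ = 15.35 Ω
V = IR = 1.8 × 15.35 = 27.6 V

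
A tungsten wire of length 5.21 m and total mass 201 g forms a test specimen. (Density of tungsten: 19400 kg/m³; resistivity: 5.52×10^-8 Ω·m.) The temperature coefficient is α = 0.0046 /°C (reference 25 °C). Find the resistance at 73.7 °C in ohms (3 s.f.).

A = m/(density·L) = 0.201/(19400×5.21) = 1.9886e-06 m²
R = ρL/A = (5.52×10^-8)(5.21)/(1.9886e-06) = 0.1446 Ω
R(73.7 °C) = 0.1446 × (1 + 0.0046×48.7) = 0.177 Ω

0.177 Ω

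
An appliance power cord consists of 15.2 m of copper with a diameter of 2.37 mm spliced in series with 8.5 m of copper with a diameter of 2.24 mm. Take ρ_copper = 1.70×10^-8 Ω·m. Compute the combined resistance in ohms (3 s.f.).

0.0952 Ω

Segment 1: A = π(d/2)² = π(1.1850e-03 m)² = 4.412e-06 m²
R₁ = ρL/A = (1.70×10^-8)(15.2)/(4.412e-06) = 0.05857 Ω
Segment 2: A = π(d/2)² = π(1.1200e-03 m)² = 3.941e-06 m²
R₂ = (1.70×10^-8)(8.5)/(3.941e-06) = 0.03667 Ω
R = R₁ + R₂ = 0.0952 Ω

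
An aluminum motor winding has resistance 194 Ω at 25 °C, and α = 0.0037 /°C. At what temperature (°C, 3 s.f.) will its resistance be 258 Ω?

R = R₀(1 + α(T − T₀)) ⇒ T = T₀ + (R/R₀ − 1)/α
T = 25 + (258/194 − 1)/0.0037 = 25 + (0.3299)/0.0037 = 114 °C

114 °C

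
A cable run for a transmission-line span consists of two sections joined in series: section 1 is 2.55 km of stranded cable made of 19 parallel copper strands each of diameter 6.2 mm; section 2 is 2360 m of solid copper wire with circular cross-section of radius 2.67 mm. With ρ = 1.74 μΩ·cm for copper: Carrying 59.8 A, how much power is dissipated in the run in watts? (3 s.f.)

ρ = 1.74 μΩ·cm = 1.74×10^-8 Ω·m
Section 1: A_strand = π(3.1000e-03)² = 3.019e-05 m²; R₁ = ρL/(N·A_s) = (1.74×10^-8)(2550)/(19×3.019e-05) = 0.07735 Ω
Section 2: A = πr² = π(2.6700e-03 m)² = 2.240e-05 m²
R₂ = (1.74×10^-8)(2360)/(2.240e-05) = 1.834 Ω
R = R₁ + R₂ = 1.911 Ω
P = I²R = (59.8)² × 1.911 = 6830 W

6830 W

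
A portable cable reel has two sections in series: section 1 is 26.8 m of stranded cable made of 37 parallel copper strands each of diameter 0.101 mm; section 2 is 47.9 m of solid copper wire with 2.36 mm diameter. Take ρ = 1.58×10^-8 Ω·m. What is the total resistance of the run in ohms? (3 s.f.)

Section 1: A_strand = π(5.0500e-05)² = 8.012e-09 m²; R₁ = ρL/(N·A_s) = (1.58×10^-8)(26.8)/(37×8.012e-09) = 1.428 Ω
Section 2: A = π(d/2)² = π(1.1800e-03 m)² = 4.374e-06 m²
R₂ = (1.58×10^-8)(47.9)/(4.374e-06) = 0.173 Ω
R = R₁ + R₂ = 1.60 Ω

1.60 Ω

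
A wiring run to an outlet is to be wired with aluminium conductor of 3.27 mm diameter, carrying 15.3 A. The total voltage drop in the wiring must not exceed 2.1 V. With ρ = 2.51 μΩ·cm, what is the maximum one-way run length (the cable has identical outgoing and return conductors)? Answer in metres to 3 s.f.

23.0 m

ρ = 2.51 μΩ·cm = 2.51×10^-8 Ω·m
A = π(d/2)² = π(1.6350e-03 m)² = 8.398e-06 m²
L_max = V_max·A/(2·ρI) = (2.1)(8.398e-06)/(2×2.51×10^-8×15.3) = 23.0 m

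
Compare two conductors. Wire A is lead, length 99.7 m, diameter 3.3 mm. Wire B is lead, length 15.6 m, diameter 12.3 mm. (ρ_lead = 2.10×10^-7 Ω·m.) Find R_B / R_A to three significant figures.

0.0113

R ∝ ρL/d², so R_B/R_A = (L_B/L_A) × (d_A/d_B)²
= (15.6/99.7) × (3.3/12.3)² = 0.0113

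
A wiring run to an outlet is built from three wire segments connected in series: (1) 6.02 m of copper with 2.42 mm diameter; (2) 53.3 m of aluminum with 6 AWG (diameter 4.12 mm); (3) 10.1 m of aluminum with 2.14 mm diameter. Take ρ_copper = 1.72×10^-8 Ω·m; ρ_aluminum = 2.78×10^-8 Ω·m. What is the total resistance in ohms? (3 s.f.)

0.212 Ω

Seg 1: A = π(d/2)² = π(1.2100e-03 m)² = 4.600e-06 m²
R_1 = (1.72×10^-8)(6.02)/(4.600e-06) = 0.02251 Ω
Seg 2: A = π(4.12/2 mm)² = π(2.0600e-03 m)² = 1.333e-05 m²
R_2 = (2.78×10^-8)(53.3)/(1.333e-05) = 0.1111 Ω
Seg 3: A = π(d/2)² = π(1.0700e-03 m)² = 3.597e-06 m²
R_3 = (2.78×10^-8)(10.1)/(3.597e-06) = 0.07806 Ω
R_total = R_1 + R_2 + R_3 = 0.212 Ω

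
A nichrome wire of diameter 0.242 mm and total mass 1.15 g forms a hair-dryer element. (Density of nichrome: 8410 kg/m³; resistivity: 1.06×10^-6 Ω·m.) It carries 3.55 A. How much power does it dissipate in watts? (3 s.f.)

863 W

A = π(d/2)² = π(1.2100e-04 m)² = 4.5996e-08 m²
L = m/(density·A) = 0.00115/(8410×4.5996e-08) = 2.973 m
R = ρL/A = (1.06×10^-6)(2.973)/(4.5996e-08) = 68.51 Ω
P = I²R = (3.55)² × 68.51 = 863 W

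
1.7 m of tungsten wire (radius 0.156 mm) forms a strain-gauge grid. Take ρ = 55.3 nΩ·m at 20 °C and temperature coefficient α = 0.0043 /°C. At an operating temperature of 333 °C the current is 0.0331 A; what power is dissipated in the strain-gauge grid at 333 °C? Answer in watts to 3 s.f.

0.00316 W

ρ = 55.3 nΩ·m = 5.53×10^-8 Ω·m
A = πr² = π(1.5600e-04 m)² = 7.645e-08 m²
R₍20₎ = ρL/A = (5.53×10^-8)(1.7)/(7.645e-08) = 1.23 Ω
R₍333₎ = R₍20₎(1 + αΔT) = 1.23 × (1 + 0.0043×313) = 2.885 Ω
P = I²R = (0.0331)² × 2.885 = 0.00316 W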